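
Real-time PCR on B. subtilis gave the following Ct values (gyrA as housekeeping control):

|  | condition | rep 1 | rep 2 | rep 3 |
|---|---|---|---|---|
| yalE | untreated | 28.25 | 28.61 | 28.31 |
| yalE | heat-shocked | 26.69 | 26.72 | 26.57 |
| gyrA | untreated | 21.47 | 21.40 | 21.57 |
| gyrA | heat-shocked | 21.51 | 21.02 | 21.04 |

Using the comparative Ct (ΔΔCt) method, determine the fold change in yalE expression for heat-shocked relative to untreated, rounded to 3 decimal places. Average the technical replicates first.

2.713

Mean Ct: yalE untreated 28.390; yalE heat-shocked 26.660; gyrA untreated 21.480; gyrA heat-shocked 21.190
ΔCt(untreated) = 28.390 − 21.480 = 6.910
ΔCt(heat-shocked) = 26.660 − 21.190 = 5.470
ΔΔCt = 5.470 − 6.910 = -1.440
Fold change = 2^(−(-1.440)) = 2^1.440 = 2.7132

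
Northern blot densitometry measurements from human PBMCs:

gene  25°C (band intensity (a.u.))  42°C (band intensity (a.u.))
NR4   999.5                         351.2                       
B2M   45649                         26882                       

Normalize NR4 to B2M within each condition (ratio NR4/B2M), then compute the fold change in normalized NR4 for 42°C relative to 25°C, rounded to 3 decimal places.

NR4/B2M (25°C) = 999.5 / 45649 = 0.021895
NR4/B2M (42°C) = 351.2 / 26882 = 0.013065
Fold change = 0.013065 / 0.021895 = 0.5967

0.597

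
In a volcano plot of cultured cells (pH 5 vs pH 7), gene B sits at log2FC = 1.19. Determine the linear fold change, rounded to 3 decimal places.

Fold change = 2^(1.19) = 2.2815

2.282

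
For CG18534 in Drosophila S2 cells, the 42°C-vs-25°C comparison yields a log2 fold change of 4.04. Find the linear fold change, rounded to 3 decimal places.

Fold change = 2^(4.04) = 16.4498

16.450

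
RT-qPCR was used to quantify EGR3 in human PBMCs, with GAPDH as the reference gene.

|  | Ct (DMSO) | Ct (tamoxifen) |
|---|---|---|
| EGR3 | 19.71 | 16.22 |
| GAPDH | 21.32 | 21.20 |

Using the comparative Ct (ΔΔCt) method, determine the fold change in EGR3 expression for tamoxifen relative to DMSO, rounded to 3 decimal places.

ΔCt(DMSO) = 19.710 − 21.320 = -1.610
ΔCt(tamoxifen) = 16.220 − 21.200 = -4.980
ΔΔCt = -4.980 − (-1.610) = -3.370
Fold change = 2^(−(-3.370)) = 2^3.370 = 10.3388

10.339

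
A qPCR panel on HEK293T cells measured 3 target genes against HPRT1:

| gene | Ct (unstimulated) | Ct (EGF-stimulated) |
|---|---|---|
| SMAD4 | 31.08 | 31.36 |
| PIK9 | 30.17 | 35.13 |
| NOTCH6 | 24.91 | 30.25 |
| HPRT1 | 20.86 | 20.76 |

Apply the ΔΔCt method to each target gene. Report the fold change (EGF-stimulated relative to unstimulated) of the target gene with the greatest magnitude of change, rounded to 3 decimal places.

0.023

SMAD4: ΔΔCt = (31.36−20.76) − (31.08−20.86) = 10.60 − 10.22 = 0.38; fold change = 2^-0.38 = 0.768
PIK9: ΔΔCt = (35.13−20.76) − (30.17−20.86) = 14.37 − 9.31 = 5.06; fold change = 2^-5.06 = 0.030
NOTCH6: ΔΔCt = (30.25−20.76) − (24.91−20.86) = 9.49 − 4.05 = 5.44; fold change = 2^-5.44 = 0.023
NOTCH6 has the largest |ΔΔCt| = 5.44.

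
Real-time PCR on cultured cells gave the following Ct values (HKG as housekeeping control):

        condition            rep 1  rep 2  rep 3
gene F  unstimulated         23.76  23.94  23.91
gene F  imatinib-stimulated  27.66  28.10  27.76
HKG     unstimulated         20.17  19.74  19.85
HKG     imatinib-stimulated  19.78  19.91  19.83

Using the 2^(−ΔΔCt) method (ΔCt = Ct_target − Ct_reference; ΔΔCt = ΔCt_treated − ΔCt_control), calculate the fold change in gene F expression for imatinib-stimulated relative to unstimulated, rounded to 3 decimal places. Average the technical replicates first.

Mean Ct: gene F unstimulated 23.870; gene F imatinib-stimulated 27.840; HKG unstimulated 19.920; HKG imatinib-stimulated 19.840
ΔCt(unstimulated) = 23.870 − 19.920 = 3.950
ΔCt(imatinib-stimulated) = 27.840 − 19.840 = 8.000
ΔΔCt = 8.000 − 3.950 = 4.050
Fold change = 2^(−4.050) = 0.0604

0.060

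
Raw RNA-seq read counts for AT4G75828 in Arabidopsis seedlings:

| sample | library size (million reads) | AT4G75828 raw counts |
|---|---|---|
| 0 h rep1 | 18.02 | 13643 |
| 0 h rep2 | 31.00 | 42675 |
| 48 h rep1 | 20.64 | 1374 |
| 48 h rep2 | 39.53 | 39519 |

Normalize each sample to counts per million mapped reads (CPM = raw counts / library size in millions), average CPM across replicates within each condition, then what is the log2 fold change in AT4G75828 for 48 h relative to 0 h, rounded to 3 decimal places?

-1.001

CPM(0 h rep1) = 13643 / 18.02 = 757.1032
CPM(0 h rep2) = 42675 / 31.00 = 1376.6129
CPM(48 h rep1) = 1374 / 20.64 = 66.5698
CPM(48 h rep2) = 39519 / 39.53 = 999.7217
mean CPM(0 h) = 1066.8581; mean CPM(48 h) = 533.1457
Fold change = 533.1457 / 1066.8581 = 0.49973
log2(0.49973) = -1.0008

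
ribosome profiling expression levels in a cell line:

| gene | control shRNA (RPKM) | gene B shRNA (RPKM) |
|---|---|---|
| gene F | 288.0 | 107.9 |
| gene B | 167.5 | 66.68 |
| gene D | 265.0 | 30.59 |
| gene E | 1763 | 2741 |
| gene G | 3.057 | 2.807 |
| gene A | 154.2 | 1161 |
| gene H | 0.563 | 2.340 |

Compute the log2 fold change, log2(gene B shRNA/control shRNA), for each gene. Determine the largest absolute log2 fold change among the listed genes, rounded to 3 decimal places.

3.115

log2(107.9/288.0) = -1.416  (gene F)
log2(66.68/167.5) = -1.329  (gene B)
log2(30.59/265.0) = -3.115  (gene D)
log2(2741/1763) = 0.637  (gene E)
log2(2.807/3.057) = -0.123  (gene G)
log2(1161/154.2) = 2.912  (gene A)
log2(2.340/0.563) = 2.055  (gene H)
The largest magnitude belongs to gene D.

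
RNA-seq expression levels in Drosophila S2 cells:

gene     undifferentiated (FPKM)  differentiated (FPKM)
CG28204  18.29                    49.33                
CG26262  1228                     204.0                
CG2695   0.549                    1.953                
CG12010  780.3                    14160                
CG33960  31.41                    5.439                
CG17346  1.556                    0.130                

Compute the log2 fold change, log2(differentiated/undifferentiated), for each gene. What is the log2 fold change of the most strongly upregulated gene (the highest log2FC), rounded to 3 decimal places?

4.182

log2(49.33/18.29) = 1.431  (CG28204)
log2(204.0/1228) = -2.590  (CG26262)
log2(1.953/0.549) = 1.831  (CG2695)
log2(14160/780.3) = 4.182  (CG12010)
log2(5.439/31.41) = -2.530  (CG33960)
log2(0.130/1.556) = -3.581  (CG17346)
CG12010 is most strongly upregulated.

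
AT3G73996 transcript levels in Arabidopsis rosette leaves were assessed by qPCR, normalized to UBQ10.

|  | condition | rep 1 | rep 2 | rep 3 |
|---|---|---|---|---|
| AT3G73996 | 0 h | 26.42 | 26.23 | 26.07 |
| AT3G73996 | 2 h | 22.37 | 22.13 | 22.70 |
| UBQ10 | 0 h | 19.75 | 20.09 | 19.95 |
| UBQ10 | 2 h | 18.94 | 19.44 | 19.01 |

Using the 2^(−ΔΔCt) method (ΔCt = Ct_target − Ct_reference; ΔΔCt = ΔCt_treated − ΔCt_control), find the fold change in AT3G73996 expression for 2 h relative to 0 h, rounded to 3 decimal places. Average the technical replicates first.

8.225

Mean Ct: AT3G73996 0 h 26.240; AT3G73996 2 h 22.400; UBQ10 0 h 19.930; UBQ10 2 h 19.130
ΔCt(0 h) = 26.240 − 19.930 = 6.310
ΔCt(2 h) = 22.400 − 19.130 = 3.270
ΔΔCt = 3.270 − 6.310 = -3.040
Fold change = 2^(−(-3.040)) = 2^3.040 = 8.2249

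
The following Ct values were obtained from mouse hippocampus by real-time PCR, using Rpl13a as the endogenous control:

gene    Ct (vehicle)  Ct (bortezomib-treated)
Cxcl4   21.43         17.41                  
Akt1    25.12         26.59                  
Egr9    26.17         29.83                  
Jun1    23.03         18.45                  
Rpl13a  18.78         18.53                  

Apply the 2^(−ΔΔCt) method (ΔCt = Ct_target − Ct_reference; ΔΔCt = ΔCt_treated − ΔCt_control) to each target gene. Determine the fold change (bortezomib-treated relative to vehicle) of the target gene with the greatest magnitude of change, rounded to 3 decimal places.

Cxcl4: ΔΔCt = (17.41−18.53) − (21.43−18.78) = -1.12 − 2.65 = -3.77; fold change = 2^3.77 = 13.642
Akt1: ΔΔCt = (26.59−18.53) − (25.12−18.78) = 8.06 − 6.34 = 1.72; fold change = 2^-1.72 = 0.304
Egr9: ΔΔCt = (29.83−18.53) − (26.17−18.78) = 11.30 − 7.39 = 3.91; fold change = 2^-3.91 = 0.067
Jun1: ΔΔCt = (18.45−18.53) − (23.03−18.78) = -0.08 − 4.25 = -4.33; fold change = 2^4.33 = 20.112
Jun1 has the largest |ΔΔCt| = 4.33.

20.112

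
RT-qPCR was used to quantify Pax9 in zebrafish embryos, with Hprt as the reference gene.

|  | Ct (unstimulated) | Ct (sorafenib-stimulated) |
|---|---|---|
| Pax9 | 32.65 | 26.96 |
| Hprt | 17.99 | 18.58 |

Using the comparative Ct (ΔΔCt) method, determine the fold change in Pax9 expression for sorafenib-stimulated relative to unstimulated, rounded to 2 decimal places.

ΔCt(unstimulated) = 32.650 − 17.990 = 14.660
ΔCt(sorafenib-stimulated) = 26.960 − 18.580 = 8.380
ΔΔCt = 8.380 − 14.660 = -6.280
Fold change = 2^(−(-6.280)) = 2^6.280 = 77.708

77.71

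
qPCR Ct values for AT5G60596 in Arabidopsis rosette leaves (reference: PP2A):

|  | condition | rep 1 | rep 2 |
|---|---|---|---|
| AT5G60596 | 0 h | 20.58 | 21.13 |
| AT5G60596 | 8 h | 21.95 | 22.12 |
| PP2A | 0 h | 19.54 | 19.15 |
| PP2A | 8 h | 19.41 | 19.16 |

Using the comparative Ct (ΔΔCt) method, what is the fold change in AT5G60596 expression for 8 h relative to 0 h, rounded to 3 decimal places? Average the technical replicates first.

Mean Ct: AT5G60596 0 h 20.855; AT5G60596 8 h 22.035; PP2A 0 h 19.345; PP2A 8 h 19.285
ΔCt(0 h) = 20.855 − 19.345 = 1.510
ΔCt(8 h) = 22.035 − 19.285 = 2.750
ΔΔCt = 2.750 − 1.510 = 1.240
Fold change = 2^(−1.240) = 0.4234

0.423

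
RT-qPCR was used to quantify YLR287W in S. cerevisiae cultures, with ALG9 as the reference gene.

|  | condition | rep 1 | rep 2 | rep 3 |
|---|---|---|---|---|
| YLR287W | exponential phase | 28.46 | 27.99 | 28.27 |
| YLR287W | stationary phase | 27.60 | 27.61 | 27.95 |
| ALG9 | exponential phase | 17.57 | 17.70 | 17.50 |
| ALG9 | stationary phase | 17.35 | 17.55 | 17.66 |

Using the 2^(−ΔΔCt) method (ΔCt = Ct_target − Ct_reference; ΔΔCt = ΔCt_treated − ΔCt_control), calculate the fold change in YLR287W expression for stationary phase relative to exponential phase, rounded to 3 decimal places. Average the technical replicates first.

Mean Ct: YLR287W exponential phase 28.240; YLR287W stationary phase 27.720; ALG9 exponential phase 17.590; ALG9 stationary phase 17.520
ΔCt(exponential phase) = 28.240 − 17.590 = 10.650
ΔCt(stationary phase) = 27.720 − 17.520 = 10.200
ΔΔCt = 10.200 − 10.650 = -0.450
Fold change = 2^(−(-0.450)) = 2^0.450 = 1.3660

1.366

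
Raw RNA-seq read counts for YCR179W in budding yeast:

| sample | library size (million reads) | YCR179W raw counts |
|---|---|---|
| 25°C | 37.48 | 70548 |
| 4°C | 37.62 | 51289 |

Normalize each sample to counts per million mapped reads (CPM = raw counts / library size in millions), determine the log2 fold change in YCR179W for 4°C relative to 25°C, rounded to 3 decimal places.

CPM(25°C) = 70548 / 37.48 = 1882.2839
CPM(4°C) = 51289 / 37.62 = 1363.3440
Fold change = 1363.3440 / 1882.2839 = 0.72430
log2(0.72430) = -0.4653

-0.465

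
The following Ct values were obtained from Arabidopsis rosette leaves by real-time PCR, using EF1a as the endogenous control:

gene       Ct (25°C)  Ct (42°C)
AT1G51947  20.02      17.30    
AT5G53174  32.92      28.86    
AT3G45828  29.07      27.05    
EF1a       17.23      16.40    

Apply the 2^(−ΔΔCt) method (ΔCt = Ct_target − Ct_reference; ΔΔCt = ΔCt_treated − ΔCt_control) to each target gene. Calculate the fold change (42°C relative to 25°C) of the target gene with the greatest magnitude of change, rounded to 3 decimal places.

AT1G51947: ΔΔCt = (17.30−16.40) − (20.02−17.23) = 0.90 − 2.79 = -1.89; fold change = 2^1.89 = 3.706
AT5G53174: ΔΔCt = (28.86−16.40) − (32.92−17.23) = 12.46 − 15.69 = -3.23; fold change = 2^3.23 = 9.383
AT3G45828: ΔΔCt = (27.05−16.40) − (29.07−17.23) = 10.65 − 11.84 = -1.19; fold change = 2^1.19 = 2.282
AT5G53174 has the largest |ΔΔCt| = 3.23.

9.383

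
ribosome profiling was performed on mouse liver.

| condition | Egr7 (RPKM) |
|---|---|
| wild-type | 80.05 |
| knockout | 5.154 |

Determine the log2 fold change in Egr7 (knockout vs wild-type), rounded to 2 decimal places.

Fold change = 5.154 / 80.05 = 0.0644
log2(0.0644) = -3.957

-3.96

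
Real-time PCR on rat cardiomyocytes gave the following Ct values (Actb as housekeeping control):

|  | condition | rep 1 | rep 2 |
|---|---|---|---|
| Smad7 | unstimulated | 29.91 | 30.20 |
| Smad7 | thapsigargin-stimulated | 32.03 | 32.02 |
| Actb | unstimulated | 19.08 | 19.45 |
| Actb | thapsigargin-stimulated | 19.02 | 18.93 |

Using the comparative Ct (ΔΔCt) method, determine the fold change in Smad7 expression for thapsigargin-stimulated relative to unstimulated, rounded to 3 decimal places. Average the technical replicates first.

Mean Ct: Smad7 unstimulated 30.055; Smad7 thapsigargin-stimulated 32.025; Actb unstimulated 19.265; Actb thapsigargin-stimulated 18.975
ΔCt(unstimulated) = 30.055 − 19.265 = 10.790
ΔCt(thapsigargin-stimulated) = 32.025 − 18.975 = 13.050
ΔΔCt = 13.050 − 10.790 = 2.260
Fold change = 2^(−2.260) = 0.2088

0.209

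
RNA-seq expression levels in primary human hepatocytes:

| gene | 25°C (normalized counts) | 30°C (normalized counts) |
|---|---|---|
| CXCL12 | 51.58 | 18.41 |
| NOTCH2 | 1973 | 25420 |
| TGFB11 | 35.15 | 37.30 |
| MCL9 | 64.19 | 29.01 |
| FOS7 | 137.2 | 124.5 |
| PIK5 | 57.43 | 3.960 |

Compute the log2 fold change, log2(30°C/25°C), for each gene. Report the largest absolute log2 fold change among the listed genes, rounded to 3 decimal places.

3.858

log2(18.41/51.58) = -1.486  (CXCL12)
log2(25420/1973) = 3.688  (NOTCH2)
log2(37.30/35.15) = 0.086  (TGFB11)
log2(29.01/64.19) = -1.146  (MCL9)
log2(124.5/137.2) = -0.140  (FOS7)
log2(3.960/57.43) = -3.858  (PIK5)
The largest magnitude belongs to PIK5.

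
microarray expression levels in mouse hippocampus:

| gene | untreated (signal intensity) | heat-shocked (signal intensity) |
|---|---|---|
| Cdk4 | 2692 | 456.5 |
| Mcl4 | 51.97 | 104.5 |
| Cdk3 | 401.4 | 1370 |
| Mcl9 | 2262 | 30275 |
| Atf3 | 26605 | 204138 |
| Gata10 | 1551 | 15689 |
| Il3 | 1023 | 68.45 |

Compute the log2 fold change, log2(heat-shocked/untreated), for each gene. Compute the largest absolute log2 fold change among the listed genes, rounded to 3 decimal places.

log2(456.5/2692) = -2.560  (Cdk4)
log2(104.5/51.97) = 1.008  (Mcl4)
log2(1370/401.4) = 1.771  (Cdk3)
log2(30275/2262) = 3.742  (Mcl9)
log2(204138/26605) = 2.940  (Atf3)
log2(15689/1551) = 3.338  (Gata10)
log2(68.45/1023) = -3.902  (Il3)
The largest magnitude belongs to Il3.

3.902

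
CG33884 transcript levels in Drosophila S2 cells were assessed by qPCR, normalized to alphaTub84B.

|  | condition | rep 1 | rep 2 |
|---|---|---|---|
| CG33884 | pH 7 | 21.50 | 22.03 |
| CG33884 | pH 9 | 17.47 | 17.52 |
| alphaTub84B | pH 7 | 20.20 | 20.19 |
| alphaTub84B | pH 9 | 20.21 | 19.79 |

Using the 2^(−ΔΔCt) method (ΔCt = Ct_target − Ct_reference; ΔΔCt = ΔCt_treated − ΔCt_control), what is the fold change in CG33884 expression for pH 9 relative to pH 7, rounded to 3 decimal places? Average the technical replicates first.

16.854

Mean Ct: CG33884 pH 7 21.765; CG33884 pH 9 17.495; alphaTub84B pH 7 20.195; alphaTub84B pH 9 20.000
ΔCt(pH 7) = 21.765 − 20.195 = 1.570
ΔCt(pH 9) = 17.495 − 20.000 = -2.505
ΔΔCt = -2.505 − 1.570 = -4.075
Fold change = 2^(−(-4.075)) = 2^4.075 = 16.8538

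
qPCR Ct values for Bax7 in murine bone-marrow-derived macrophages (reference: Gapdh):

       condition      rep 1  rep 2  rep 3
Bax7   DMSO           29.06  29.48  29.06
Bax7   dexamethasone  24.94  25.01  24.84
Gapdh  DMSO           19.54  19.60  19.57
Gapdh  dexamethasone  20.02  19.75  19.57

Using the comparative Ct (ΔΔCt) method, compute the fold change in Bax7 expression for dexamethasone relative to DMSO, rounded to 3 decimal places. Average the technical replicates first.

22.316

Mean Ct: Bax7 DMSO 29.200; Bax7 dexamethasone 24.930; Gapdh DMSO 19.570; Gapdh dexamethasone 19.780
ΔCt(DMSO) = 29.200 − 19.570 = 9.630
ΔCt(dexamethasone) = 24.930 − 19.780 = 5.150
ΔΔCt = 5.150 − 9.630 = -4.480
Fold change = 2^(−(-4.480)) = 2^4.480 = 22.3159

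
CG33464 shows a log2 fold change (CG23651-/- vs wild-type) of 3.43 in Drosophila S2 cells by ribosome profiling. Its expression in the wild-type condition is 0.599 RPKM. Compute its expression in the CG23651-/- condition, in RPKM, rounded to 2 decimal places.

6.46

Fold change = 2^(3.43) = 10.7779
CG23651-/- expression = 0.599 × 10.7779 = 6.46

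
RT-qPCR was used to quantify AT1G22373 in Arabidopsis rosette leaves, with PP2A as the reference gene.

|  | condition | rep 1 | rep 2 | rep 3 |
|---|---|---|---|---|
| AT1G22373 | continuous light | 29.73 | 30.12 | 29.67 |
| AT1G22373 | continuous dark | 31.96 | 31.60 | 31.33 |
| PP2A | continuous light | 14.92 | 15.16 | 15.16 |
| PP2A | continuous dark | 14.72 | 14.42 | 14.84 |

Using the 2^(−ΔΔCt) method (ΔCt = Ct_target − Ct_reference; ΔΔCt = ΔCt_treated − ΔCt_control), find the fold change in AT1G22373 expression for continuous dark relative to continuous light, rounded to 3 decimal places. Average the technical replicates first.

0.216

Mean Ct: AT1G22373 continuous light 29.840; AT1G22373 continuous dark 31.630; PP2A continuous light 15.080; PP2A continuous dark 14.660
ΔCt(continuous light) = 29.840 − 15.080 = 14.760
ΔCt(continuous dark) = 31.630 − 14.660 = 16.970
ΔΔCt = 16.970 − 14.760 = 2.210
Fold change = 2^(−2.210) = 0.2161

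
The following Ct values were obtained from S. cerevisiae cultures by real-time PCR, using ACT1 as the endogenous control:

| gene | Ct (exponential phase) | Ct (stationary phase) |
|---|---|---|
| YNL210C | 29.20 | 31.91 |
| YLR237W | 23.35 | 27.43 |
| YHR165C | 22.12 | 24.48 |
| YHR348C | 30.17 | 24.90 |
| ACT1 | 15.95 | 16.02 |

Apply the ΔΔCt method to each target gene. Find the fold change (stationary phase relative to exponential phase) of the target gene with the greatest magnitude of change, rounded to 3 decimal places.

YNL210C: ΔΔCt = (31.91−16.02) − (29.20−15.95) = 15.89 − 13.25 = 2.64; fold change = 2^-2.64 = 0.160
YLR237W: ΔΔCt = (27.43−16.02) − (23.35−15.95) = 11.41 − 7.40 = 4.01; fold change = 2^-4.01 = 0.062
YHR165C: ΔΔCt = (24.48−16.02) − (22.12−15.95) = 8.46 − 6.17 = 2.29; fold change = 2^-2.29 = 0.204
YHR348C: ΔΔCt = (24.90−16.02) − (30.17−15.95) = 8.88 − 14.22 = -5.34; fold change = 2^5.34 = 40.504
YHR348C has the largest |ΔΔCt| = 5.34.

40.504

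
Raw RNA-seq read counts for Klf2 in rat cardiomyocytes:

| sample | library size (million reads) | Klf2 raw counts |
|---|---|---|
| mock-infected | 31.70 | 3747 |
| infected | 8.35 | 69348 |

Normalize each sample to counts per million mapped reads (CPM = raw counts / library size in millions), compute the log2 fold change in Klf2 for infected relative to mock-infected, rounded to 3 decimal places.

CPM(mock-infected) = 3747 / 31.70 = 118.2019
CPM(infected) = 69348 / 8.35 = 8305.1497
Fold change = 8305.1497 / 118.2019 = 70.26241
log2(70.26241) = 6.1347

6.135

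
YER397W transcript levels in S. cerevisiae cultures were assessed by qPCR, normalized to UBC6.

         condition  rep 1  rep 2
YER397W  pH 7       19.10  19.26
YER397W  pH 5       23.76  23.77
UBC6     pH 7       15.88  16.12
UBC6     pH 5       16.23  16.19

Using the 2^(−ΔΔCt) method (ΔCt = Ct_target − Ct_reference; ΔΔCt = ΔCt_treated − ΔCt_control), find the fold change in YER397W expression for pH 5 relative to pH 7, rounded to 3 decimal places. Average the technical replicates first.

0.048

Mean Ct: YER397W pH 7 19.180; YER397W pH 5 23.765; UBC6 pH 7 16.000; UBC6 pH 5 16.210
ΔCt(pH 7) = 19.180 − 16.000 = 3.180
ΔCt(pH 5) = 23.765 − 16.210 = 7.555
ΔΔCt = 7.555 − 3.180 = 4.375
Fold change = 2^(−4.375) = 0.0482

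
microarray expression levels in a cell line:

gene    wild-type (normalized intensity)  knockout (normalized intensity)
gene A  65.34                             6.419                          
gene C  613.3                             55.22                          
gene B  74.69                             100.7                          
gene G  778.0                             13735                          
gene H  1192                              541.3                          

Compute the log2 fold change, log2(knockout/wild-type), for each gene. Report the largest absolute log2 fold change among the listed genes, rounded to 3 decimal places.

4.142

log2(6.419/65.34) = -3.348  (gene A)
log2(55.22/613.3) = -3.473  (gene C)
log2(100.7/74.69) = 0.431  (gene B)
log2(13735/778.0) = 4.142  (gene G)
log2(541.3/1192) = -1.139  (gene H)
The largest magnitude belongs to gene G.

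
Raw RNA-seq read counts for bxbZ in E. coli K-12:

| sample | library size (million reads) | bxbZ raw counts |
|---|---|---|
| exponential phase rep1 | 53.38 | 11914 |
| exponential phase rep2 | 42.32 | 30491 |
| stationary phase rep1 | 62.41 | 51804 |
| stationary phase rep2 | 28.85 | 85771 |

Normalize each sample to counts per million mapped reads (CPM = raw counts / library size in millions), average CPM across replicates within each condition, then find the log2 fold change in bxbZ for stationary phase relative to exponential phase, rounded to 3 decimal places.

CPM(exponential phase rep1) = 11914 / 53.38 = 223.1922
CPM(exponential phase rep2) = 30491 / 42.32 = 720.4868
CPM(stationary phase rep1) = 51804 / 62.41 = 830.0593
CPM(stationary phase rep2) = 85771 / 28.85 = 2972.9983
mean CPM(exponential phase) = 471.8395; mean CPM(stationary phase) = 1901.5288
Fold change = 1901.5288 / 471.8395 = 4.03003
log2(4.03003) = 2.0108

2.011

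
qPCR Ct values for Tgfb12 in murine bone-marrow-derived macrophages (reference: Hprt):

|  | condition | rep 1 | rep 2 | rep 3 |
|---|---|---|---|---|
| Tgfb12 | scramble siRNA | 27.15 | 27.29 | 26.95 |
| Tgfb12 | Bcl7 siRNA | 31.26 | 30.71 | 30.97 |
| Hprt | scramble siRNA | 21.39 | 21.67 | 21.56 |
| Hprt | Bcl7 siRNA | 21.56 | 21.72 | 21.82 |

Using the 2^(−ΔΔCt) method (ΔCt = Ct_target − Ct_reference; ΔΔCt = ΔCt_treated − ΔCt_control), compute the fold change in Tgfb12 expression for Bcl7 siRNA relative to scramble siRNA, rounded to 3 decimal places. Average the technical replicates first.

Mean Ct: Tgfb12 scramble siRNA 27.130; Tgfb12 Bcl7 siRNA 30.980; Hprt scramble siRNA 21.540; Hprt Bcl7 siRNA 21.700
ΔCt(scramble siRNA) = 27.130 − 21.540 = 5.590
ΔCt(Bcl7 siRNA) = 30.980 − 21.700 = 9.280
ΔΔCt = 9.280 − 5.590 = 3.690
Fold change = 2^(−3.690) = 0.0775

0.077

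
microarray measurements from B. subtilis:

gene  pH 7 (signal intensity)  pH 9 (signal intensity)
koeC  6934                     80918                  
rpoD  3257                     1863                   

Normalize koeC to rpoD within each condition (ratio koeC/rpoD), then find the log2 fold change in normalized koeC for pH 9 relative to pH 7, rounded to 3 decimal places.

4.351

koeC/rpoD (pH 7) = 6934 / 3257 = 2.129
koeC/rpoD (pH 9) = 80918 / 1863 = 43.434
Fold change = 43.434 / 2.129 = 20.4017
log2(20.4017) = 4.3506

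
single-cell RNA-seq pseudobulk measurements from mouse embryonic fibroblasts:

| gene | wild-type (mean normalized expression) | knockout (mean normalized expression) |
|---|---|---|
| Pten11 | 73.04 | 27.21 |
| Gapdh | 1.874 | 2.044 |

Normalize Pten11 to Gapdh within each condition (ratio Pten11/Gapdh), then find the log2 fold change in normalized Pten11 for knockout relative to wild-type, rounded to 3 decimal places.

Pten11/Gapdh (wild-type) = 73.04 / 1.874 = 38.975
Pten11/Gapdh (knockout) = 27.21 / 2.044 = 13.312
Fold change = 13.312 / 38.975 = 0.3416
log2(0.3416) = -1.5498

-1.550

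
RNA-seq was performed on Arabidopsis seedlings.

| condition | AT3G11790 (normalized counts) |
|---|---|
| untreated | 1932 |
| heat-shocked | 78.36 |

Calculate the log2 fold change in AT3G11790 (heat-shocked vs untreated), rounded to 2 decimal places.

-4.62

Fold change = 78.36 / 1932 = 0.0406
log2(0.0406) = -4.624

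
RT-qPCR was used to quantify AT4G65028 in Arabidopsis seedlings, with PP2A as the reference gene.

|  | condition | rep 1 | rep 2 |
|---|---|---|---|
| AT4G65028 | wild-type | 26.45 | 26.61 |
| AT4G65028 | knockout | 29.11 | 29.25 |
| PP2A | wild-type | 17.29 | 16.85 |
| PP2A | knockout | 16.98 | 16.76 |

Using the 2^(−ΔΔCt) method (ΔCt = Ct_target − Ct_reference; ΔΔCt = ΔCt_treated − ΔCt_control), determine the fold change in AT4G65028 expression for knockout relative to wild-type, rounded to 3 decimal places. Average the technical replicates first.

0.139

Mean Ct: AT4G65028 wild-type 26.530; AT4G65028 knockout 29.180; PP2A wild-type 17.070; PP2A knockout 16.870
ΔCt(wild-type) = 26.530 − 17.070 = 9.460
ΔCt(knockout) = 29.180 − 16.870 = 12.310
ΔΔCt = 12.310 − 9.460 = 2.850
Fold change = 2^(−2.850) = 0.1387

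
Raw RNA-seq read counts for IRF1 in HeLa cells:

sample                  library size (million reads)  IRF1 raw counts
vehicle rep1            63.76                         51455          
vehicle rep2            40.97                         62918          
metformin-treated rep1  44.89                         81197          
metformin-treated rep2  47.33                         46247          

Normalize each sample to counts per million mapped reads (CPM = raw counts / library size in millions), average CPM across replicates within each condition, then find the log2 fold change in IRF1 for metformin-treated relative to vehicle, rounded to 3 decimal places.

CPM(vehicle rep1) = 51455 / 63.76 = 807.0107
CPM(vehicle rep2) = 62918 / 40.97 = 1535.7091
CPM(metformin-treated rep1) = 81197 / 44.89 = 1808.7993
CPM(metformin-treated rep2) = 46247 / 47.33 = 977.1181
mean CPM(vehicle) = 1171.3599; mean CPM(metformin-treated) = 1392.9587
Fold change = 1392.9587 / 1171.3599 = 1.18918
log2(1.18918) = 0.2500

0.250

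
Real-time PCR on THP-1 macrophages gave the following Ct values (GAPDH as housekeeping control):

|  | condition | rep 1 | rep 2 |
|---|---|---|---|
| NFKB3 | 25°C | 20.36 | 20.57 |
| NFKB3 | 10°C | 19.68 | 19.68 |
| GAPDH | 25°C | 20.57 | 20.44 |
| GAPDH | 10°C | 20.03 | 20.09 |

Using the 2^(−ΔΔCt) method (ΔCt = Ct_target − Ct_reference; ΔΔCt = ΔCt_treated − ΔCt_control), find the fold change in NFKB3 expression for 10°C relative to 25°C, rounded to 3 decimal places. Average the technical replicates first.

Mean Ct: NFKB3 25°C 20.465; NFKB3 10°C 19.680; GAPDH 25°C 20.505; GAPDH 10°C 20.060
ΔCt(25°C) = 20.465 − 20.505 = -0.040
ΔCt(10°C) = 19.680 − 20.060 = -0.380
ΔΔCt = -0.380 − (-0.040) = -0.340
Fold change = 2^(−(-0.340)) = 2^0.340 = 1.2658

1.266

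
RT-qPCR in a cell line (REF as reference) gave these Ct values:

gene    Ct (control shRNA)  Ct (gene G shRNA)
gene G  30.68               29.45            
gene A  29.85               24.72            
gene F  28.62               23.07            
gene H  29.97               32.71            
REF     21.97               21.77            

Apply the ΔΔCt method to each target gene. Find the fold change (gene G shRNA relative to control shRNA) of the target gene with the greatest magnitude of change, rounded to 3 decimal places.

40.786

gene G: ΔΔCt = (29.45−21.77) − (30.68−21.97) = 7.68 − 8.71 = -1.03; fold change = 2^1.03 = 2.042
gene A: ΔΔCt = (24.72−21.77) − (29.85−21.97) = 2.95 − 7.88 = -4.93; fold change = 2^4.93 = 30.484
gene F: ΔΔCt = (23.07−21.77) − (28.62−21.97) = 1.30 − 6.65 = -5.35; fold change = 2^5.35 = 40.786
gene H: ΔΔCt = (32.71−21.77) − (29.97−21.97) = 10.94 − 8.00 = 2.94; fold change = 2^-2.94 = 0.130
gene F has the largest |ΔΔCt| = 5.35.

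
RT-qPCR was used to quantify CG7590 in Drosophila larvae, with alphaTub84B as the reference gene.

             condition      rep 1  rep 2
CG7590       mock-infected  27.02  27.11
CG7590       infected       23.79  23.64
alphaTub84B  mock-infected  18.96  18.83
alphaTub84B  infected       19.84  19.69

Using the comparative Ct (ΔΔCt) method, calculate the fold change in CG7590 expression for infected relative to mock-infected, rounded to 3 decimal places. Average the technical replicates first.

Mean Ct: CG7590 mock-infected 27.065; CG7590 infected 23.715; alphaTub84B mock-infected 18.895; alphaTub84B infected 19.765
ΔCt(mock-infected) = 27.065 − 18.895 = 8.170
ΔCt(infected) = 23.715 − 19.765 = 3.950
ΔΔCt = 3.950 − 8.170 = -4.220
Fold change = 2^(−(-4.220)) = 2^4.220 = 18.6357

18.636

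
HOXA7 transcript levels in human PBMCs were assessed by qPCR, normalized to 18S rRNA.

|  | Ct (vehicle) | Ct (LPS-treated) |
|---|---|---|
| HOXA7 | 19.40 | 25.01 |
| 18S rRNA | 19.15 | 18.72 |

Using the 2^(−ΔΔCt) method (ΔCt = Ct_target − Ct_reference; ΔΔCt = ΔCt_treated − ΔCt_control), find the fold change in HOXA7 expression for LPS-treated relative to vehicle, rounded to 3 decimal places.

ΔCt(vehicle) = 19.400 − 19.150 = 0.250
ΔCt(LPS-treated) = 25.010 − 18.720 = 6.290
ΔΔCt = 6.290 − 0.250 = 6.040
Fold change = 2^(−6.040) = 0.0152

0.015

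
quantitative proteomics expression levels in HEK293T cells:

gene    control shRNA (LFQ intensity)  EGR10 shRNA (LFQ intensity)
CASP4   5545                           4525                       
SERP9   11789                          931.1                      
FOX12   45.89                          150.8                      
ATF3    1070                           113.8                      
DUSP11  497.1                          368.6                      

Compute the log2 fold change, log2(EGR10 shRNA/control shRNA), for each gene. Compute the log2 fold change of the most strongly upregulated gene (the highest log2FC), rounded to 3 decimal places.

log2(4525/5545) = -0.293  (CASP4)
log2(931.1/11789) = -3.662  (SERP9)
log2(150.8/45.89) = 1.716  (FOX12)
log2(113.8/1070) = -3.233  (ATF3)
log2(368.6/497.1) = -0.431  (DUSP11)
FOX12 is most strongly upregulated.

1.716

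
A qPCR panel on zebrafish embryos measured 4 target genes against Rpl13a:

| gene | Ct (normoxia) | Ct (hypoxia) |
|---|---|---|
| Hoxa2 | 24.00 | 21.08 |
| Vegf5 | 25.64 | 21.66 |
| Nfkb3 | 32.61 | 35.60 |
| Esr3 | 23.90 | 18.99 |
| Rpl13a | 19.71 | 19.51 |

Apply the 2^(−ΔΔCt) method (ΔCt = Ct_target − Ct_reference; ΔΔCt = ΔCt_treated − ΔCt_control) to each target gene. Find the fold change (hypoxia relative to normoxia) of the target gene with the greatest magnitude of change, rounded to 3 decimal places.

26.173

Hoxa2: ΔΔCt = (21.08−19.51) − (24.00−19.71) = 1.57 − 4.29 = -2.72; fold change = 2^2.72 = 6.589
Vegf5: ΔΔCt = (21.66−19.51) − (25.64−19.71) = 2.15 − 5.93 = -3.78; fold change = 2^3.78 = 13.737
Nfkb3: ΔΔCt = (35.60−19.51) − (32.61−19.71) = 16.09 − 12.90 = 3.19; fold change = 2^-3.19 = 0.110
Esr3: ΔΔCt = (18.99−19.51) − (23.90−19.71) = -0.52 − 4.19 = -4.71; fold change = 2^4.71 = 26.173
Esr3 has the largest |ΔΔCt| = 4.71.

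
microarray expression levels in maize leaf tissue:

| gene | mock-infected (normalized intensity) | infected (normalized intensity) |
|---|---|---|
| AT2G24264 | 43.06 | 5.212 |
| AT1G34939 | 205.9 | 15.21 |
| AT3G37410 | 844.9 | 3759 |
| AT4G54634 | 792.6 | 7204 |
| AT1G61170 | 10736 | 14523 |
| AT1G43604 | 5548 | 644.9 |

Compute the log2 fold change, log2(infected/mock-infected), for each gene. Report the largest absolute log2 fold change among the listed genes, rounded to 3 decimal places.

log2(5.212/43.06) = -3.046  (AT2G24264)
log2(15.21/205.9) = -3.759  (AT1G34939)
log2(3759/844.9) = 2.153  (AT3G37410)
log2(7204/792.6) = 3.184  (AT4G54634)
log2(14523/10736) = 0.436  (AT1G61170)
log2(644.9/5548) = -3.105  (AT1G43604)
The largest magnitude belongs to AT1G34939.

3.759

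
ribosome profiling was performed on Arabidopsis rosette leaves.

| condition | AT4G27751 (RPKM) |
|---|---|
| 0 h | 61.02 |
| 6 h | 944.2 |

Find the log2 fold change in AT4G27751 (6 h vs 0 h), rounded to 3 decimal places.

3.952

Fold change = 944.2 / 61.02 = 15.4736
log2(15.4736) = 3.9517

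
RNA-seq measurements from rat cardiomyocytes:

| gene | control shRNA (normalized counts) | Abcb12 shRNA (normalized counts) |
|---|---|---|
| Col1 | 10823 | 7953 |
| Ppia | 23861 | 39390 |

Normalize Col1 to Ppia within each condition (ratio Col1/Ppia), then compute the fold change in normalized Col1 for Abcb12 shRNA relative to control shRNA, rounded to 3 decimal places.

Col1/Ppia (control shRNA) = 10823 / 23861 = 0.45359
Col1/Ppia (Abcb12 shRNA) = 7953 / 39390 = 0.2019
Fold change = 0.2019 / 0.45359 = 0.4451

0.445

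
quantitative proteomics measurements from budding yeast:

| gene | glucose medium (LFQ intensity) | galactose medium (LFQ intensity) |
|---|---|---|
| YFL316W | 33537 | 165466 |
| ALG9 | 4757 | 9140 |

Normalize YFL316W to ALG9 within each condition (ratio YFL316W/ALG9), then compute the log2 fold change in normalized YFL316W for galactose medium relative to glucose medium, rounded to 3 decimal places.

YFL316W/ALG9 (glucose medium) = 33537 / 4757 = 7.05
YFL316W/ALG9 (galactose medium) = 165466 / 9140 = 18.104
Fold change = 18.104 / 7.05 = 2.5679
log2(2.5679) = 1.3606

1.361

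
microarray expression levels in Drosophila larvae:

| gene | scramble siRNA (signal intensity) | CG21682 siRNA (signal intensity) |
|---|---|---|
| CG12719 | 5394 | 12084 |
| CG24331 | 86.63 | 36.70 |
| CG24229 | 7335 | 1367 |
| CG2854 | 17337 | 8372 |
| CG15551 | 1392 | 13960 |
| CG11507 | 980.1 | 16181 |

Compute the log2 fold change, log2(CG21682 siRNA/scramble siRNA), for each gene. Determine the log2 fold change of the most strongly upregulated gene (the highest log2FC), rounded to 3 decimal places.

4.045

log2(12084/5394) = 1.164  (CG12719)
log2(36.70/86.63) = -1.239  (CG24331)
log2(1367/7335) = -2.424  (CG24229)
log2(8372/17337) = -1.050  (CG2854)
log2(13960/1392) = 3.326  (CG15551)
log2(16181/980.1) = 4.045  (CG11507)
CG11507 is most strongly upregulated.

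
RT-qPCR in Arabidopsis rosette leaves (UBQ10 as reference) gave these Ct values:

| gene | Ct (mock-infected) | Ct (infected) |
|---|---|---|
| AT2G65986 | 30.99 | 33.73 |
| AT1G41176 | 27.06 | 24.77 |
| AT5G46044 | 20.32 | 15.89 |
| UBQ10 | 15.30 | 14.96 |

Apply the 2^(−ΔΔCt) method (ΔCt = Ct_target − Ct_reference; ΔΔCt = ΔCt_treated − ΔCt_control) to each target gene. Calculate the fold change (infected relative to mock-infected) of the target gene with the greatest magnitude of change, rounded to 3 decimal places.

AT2G65986: ΔΔCt = (33.73−14.96) − (30.99−15.30) = 18.77 − 15.69 = 3.08; fold change = 2^-3.08 = 0.118
AT1G41176: ΔΔCt = (24.77−14.96) − (27.06−15.30) = 9.81 − 11.76 = -1.95; fold change = 2^1.95 = 3.864
AT5G46044: ΔΔCt = (15.89−14.96) − (20.32−15.30) = 0.93 − 5.02 = -4.09; fold change = 2^4.09 = 17.030
AT5G46044 has the largest |ΔΔCt| = 4.09.

17.030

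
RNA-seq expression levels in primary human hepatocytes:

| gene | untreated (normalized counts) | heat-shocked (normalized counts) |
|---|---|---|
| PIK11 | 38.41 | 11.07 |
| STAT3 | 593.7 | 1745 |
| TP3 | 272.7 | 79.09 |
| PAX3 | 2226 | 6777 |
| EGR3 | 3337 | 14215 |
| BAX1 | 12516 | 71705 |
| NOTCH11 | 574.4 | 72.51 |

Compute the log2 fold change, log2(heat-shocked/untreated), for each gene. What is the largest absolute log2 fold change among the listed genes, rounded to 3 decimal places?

2.986

log2(11.07/38.41) = -1.795  (PIK11)
log2(1745/593.7) = 1.555  (STAT3)
log2(79.09/272.7) = -1.786  (TP3)
log2(6777/2226) = 1.606  (PAX3)
log2(14215/3337) = 2.091  (EGR3)
log2(71705/12516) = 2.518  (BAX1)
log2(72.51/574.4) = -2.986  (NOTCH11)
The largest magnitude belongs to NOTCH11.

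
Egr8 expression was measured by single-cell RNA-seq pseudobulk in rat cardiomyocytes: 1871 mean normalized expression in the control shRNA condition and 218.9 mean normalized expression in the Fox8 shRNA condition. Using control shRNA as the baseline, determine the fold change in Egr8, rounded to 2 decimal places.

Fold change = 218.9 / 1871 = 0.117
Egr8 is downregulated.

0.12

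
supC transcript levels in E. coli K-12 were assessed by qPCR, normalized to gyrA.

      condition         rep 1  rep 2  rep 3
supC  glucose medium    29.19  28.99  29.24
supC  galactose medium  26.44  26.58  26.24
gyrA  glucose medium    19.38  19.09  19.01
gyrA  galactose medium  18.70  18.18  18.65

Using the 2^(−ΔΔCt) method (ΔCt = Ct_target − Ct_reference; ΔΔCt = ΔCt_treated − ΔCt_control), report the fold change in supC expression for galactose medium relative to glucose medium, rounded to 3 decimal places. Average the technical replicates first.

Mean Ct: supC glucose medium 29.140; supC galactose medium 26.420; gyrA glucose medium 19.160; gyrA galactose medium 18.510
ΔCt(glucose medium) = 29.140 − 19.160 = 9.980
ΔCt(galactose medium) = 26.420 − 18.510 = 7.910
ΔΔCt = 7.910 − 9.980 = -2.070
Fold change = 2^(−(-2.070)) = 2^2.070 = 4.1989

4.199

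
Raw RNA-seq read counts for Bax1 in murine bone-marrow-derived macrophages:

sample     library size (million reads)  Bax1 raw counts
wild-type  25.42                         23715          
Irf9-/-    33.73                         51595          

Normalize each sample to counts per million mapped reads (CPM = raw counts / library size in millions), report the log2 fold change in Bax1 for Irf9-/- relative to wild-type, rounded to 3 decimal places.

0.713

CPM(wild-type) = 23715 / 25.42 = 932.9268
CPM(Irf9-/-) = 51595 / 33.73 = 1529.6472
Fold change = 1529.6472 / 932.9268 = 1.63962
log2(1.63962) = 0.7134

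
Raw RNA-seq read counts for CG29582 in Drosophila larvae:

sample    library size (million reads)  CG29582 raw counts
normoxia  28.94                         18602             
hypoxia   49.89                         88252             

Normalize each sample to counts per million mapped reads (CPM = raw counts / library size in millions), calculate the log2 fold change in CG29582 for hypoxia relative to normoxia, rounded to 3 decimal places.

CPM(normoxia) = 18602 / 28.94 = 642.7782
CPM(hypoxia) = 88252 / 49.89 = 1768.9316
Fold change = 1768.9316 / 642.7782 = 2.75201
log2(2.75201) = 1.4605

1.460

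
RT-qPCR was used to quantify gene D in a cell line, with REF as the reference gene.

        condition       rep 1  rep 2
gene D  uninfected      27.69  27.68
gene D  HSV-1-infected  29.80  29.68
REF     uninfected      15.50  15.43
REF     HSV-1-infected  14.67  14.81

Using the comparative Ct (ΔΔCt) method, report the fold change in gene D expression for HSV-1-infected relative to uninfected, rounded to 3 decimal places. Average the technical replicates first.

0.146

Mean Ct: gene D uninfected 27.685; gene D HSV-1-infected 29.740; REF uninfected 15.465; REF HSV-1-infected 14.740
ΔCt(uninfected) = 27.685 − 15.465 = 12.220
ΔCt(HSV-1-infected) = 29.740 − 14.740 = 15.000
ΔΔCt = 15.000 − 12.220 = 2.780
Fold change = 2^(−2.780) = 0.1456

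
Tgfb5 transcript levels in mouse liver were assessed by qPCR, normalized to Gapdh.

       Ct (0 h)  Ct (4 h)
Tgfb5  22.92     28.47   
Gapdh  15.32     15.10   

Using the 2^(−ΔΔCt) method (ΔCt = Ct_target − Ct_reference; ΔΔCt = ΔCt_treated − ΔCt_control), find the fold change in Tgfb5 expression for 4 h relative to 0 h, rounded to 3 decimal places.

ΔCt(0 h) = 22.920 − 15.320 = 7.600
ΔCt(4 h) = 28.470 − 15.100 = 13.370
ΔΔCt = 13.370 − 7.600 = 5.770
Fold change = 2^(−5.770) = 0.0183

0.018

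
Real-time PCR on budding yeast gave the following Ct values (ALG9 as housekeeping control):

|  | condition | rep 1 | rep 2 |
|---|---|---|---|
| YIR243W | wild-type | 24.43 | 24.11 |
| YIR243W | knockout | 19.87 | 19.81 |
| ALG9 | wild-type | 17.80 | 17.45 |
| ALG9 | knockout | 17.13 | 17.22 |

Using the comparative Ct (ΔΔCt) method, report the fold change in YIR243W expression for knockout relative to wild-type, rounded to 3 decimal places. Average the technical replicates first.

15.780

Mean Ct: YIR243W wild-type 24.270; YIR243W knockout 19.840; ALG9 wild-type 17.625; ALG9 knockout 17.175
ΔCt(wild-type) = 24.270 − 17.625 = 6.645
ΔCt(knockout) = 19.840 − 17.175 = 2.665
ΔΔCt = 2.665 − 6.645 = -3.980
Fold change = 2^(−(-3.980)) = 2^3.980 = 15.7797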